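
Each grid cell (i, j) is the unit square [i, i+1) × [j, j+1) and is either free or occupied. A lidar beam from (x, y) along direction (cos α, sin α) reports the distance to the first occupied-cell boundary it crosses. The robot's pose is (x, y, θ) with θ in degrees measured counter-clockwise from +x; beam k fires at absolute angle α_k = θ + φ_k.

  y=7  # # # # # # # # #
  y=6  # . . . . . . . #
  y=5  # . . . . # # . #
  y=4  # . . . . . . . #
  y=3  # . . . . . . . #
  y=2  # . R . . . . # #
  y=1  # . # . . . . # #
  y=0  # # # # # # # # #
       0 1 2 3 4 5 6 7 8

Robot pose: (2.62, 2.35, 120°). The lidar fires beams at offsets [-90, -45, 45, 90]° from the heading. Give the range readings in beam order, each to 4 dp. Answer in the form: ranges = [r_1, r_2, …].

ranges = [6.2123, 4.8140, 1.6771, 0.7000]

beam 1: φ=-90°, α=30°
  cosα=0.8660 sinα=0.5000 | (2,2) | tMaxX 0.4388 tMaxY 1.3000 | tΔX 1.1547 tΔY 2.0000
    t=0.4388 [x] (3,2)
    t=1.3000 [y] (3,3)
    t=1.5935 [x] (4,3)
    t=2.7482 [x] (5,3)
    t=3.3000 [y] (5,4)
    t=3.9029 [x] (6,4)
    t=5.0576 [x] (7,4)
    t=5.3000 [y] (7,5)
    t=6.2123 [x] (8,5) — stop
  → r_1 = 6.2123
beam 2: φ=-45°, α=75°
  cosα=0.2588 sinα=0.9659 | (2,2) | tMaxX 1.4682 tMaxY 0.6729 | tΔX 3.8637 tΔY 1.0353
    t=0.6729 [y] (2,3)
    t=1.4682 [x] (3,3)
    t=1.7082 [y] (3,4)
    t=2.7435 [y] (3,5)
    t=3.7788 [y] (3,6)
    t=4.8140 [y] (3,7) — stop
  → r_2 = 4.8140
beam 3: φ=45°, α=165°
  cosα=-0.9659 sinα=0.2588 | (2,2) | tMaxX 0.6419 tMaxY 2.5114 | tΔX 1.0353 tΔY 3.8637
    t=0.6419 [x] (1,2)
    t=1.6771 [x] (0,2) — stop
  → r_3 = 1.6771
beam 4: φ=90°, α=210°
  cosα=-0.8660 sinα=-0.5000 | (2,2) | tMaxX 0.7159 tMaxY 0.7000 | tΔX 1.1547 tΔY 2.0000
    t=0.7000 [y] (2,1) — stop
  → r_4 = 0.7000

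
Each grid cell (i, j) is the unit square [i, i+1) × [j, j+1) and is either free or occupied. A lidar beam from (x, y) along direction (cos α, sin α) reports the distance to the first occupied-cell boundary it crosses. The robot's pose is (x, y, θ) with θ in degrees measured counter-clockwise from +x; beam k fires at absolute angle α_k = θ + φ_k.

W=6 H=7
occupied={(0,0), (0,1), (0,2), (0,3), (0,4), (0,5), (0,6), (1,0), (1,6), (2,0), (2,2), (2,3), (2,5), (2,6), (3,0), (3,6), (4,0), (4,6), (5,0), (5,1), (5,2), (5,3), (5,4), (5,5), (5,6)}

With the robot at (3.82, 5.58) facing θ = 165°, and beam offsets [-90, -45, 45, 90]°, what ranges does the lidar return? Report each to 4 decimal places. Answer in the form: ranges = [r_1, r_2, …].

beam 1: φ=-90°, α=75°
  direction (0.2588, 0.9659); cell (3,5); t to first gridline: x 0.6955, y 0.4348 (then +3.8637 / +1.0353)
    (3,6) via y @ 0.4348  # hit
  → r_1 = 0.4348
beam 2: φ=-45°, α=120°
  direction (-0.5000, 0.8660); cell (3,5); t to first gridline: x 1.6400, y 0.4850 (then +2.0000 / +1.1547)
    (3,6) via y @ 0.4850  # hit
  → r_2 = 0.4850
beam 3: φ=45°, α=210°
  direction (-0.8660, -0.5000); cell (3,5); t to first gridline: x 0.9469, y 1.1600 (then +1.1547 / +2.0000)
    (2,5) via x @ 0.9469  # hit
  → r_3 = 0.9469
beam 4: φ=90°, α=255°
  direction (-0.2588, -0.9659); cell (3,5); t to first gridline: x 3.1682, y 0.6005 (then +3.8637 / +1.0353)
    (3,4) via y @ 0.6005
    (3,3) via y @ 1.6357
    (3,2) via y @ 2.6710
    (2,2) via x @ 3.1682  # hit
  → r_4 = 3.1682

ranges = [0.4348, 0.4850, 0.9469, 3.1682]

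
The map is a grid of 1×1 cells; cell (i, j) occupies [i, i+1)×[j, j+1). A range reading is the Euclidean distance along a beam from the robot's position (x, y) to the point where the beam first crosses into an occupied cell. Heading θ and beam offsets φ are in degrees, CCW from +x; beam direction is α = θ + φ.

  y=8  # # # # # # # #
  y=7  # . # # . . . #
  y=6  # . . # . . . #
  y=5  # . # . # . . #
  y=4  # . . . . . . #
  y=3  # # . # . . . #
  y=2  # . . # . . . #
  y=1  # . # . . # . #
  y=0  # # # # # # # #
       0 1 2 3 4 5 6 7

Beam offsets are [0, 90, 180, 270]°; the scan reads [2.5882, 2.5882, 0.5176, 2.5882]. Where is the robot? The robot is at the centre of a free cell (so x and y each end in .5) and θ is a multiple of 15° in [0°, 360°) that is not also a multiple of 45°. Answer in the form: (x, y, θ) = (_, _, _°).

Candidates: 32 free-cell centres × 16 headings = 512 poses. Raycast each; keep the one whose scan matches to 4 dp.
  (5.5, 2.5, 30°): beam 1 = 1.7321 ≠ 2.5882 ✗
  (6.5, 7.5, 330°): beam 1 = 0.5774 ≠ 2.5882 ✗
  (1.5, 1.5, 285°): beam 1 = 0.5176 ≠ 2.5882 ✗
  …
  (4.5, 4.5, 285°): r_1=2.5882, r_2=2.5882, r_3=0.5176, r_4=2.5882 — all match ✓
Only this pose fits every beam.

(x, y, θ) = (4.5, 4.5, 285°)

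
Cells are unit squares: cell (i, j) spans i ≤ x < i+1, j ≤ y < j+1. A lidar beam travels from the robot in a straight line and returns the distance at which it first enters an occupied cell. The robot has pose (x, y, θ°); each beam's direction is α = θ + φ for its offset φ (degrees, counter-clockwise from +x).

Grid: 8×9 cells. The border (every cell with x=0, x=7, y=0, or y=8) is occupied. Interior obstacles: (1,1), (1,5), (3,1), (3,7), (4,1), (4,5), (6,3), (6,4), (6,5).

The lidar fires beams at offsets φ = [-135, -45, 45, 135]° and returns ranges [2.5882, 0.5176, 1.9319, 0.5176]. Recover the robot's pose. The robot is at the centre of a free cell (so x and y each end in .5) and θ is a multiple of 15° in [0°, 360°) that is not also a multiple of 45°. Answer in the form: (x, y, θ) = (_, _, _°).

(x, y, θ) = (5.5, 5.5, 240°)

Enumerate (i+0.5, j+0.5, θ) over the 33 free cells and 16 admissible headings. For each, cast all 4 beams and compare to the given ranges.
  (6.5, 7.5, 60°): beam 1 = 1.5529 ≠ 2.5882 ✗
  (5.5, 1.5, 330°): beam 1 = 0.5176 ≠ 2.5882 ✗
  (3.5, 6.5, 210°): beam 1 = 0.5176 ≠ 2.5882 ✗
  …
  (5.5, 5.5, 240°): r_1=2.5882, r_2=0.5176, r_3=1.9319, r_4=0.5176 — all match ✓
No second candidate reproduces the full scan.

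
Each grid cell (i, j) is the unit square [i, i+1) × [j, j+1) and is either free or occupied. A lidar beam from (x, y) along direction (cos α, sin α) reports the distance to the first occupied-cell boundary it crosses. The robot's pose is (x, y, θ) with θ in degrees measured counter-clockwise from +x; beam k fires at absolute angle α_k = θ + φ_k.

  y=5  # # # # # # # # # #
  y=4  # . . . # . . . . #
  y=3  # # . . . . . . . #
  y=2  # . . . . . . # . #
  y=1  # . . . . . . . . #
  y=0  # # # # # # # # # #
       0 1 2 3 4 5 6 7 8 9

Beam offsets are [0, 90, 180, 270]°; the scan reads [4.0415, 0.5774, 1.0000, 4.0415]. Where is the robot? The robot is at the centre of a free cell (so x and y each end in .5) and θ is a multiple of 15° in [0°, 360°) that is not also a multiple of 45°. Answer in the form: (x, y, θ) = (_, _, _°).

(x, y, θ) = (5.5, 1.5, 150°)

Candidates: 29 free-cell centres × 16 headings = 464 poses. Raycast each; keep the one whose scan matches to 4 dp.
  (2.5, 1.5, 300°): beam 1 = 0.5774 ≠ 4.0415 ✗
  (7.5, 3.5, 15°): beam 1 = 1.5529 ≠ 4.0415 ✗
  (5.5, 2.5, 60°): beam 1 = 2.8868 ≠ 4.0415 ✗
  …
  (5.5, 1.5, 150°): r_1=4.0415, r_2=0.5774, r_3=1.0000, r_4=4.0415 — all match ✓
Only this pose fits every beam.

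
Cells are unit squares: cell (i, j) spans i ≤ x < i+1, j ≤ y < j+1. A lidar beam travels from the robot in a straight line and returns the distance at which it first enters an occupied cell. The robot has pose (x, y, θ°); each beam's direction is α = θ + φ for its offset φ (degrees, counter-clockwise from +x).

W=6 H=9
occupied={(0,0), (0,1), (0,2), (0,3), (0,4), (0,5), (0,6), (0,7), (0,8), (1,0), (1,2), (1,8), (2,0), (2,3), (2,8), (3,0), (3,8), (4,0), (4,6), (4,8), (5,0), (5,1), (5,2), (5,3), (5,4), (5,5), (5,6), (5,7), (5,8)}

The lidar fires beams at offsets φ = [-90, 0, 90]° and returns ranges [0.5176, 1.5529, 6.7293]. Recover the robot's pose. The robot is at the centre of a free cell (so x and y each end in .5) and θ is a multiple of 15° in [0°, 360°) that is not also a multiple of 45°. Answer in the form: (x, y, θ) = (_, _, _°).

The pose lattice has 25·16 = 400 candidates. Test each by forward raycasting.
  (3.5, 1.5, 210°): beam 1 = 1.7321 ≠ 0.5176 ✗
  (2.5, 4.5, 120°): beam 1 = 2.8868 ≠ 0.5176 ✗
  (1.5, 7.5, 240°): beam 1 = 0.5774 ≠ 0.5176 ✗
  (1.5, 1.5, 105°): beam 1 = 3.6235 ≠ 0.5176 ✗
  …
  (2.5, 7.5, 195°): r_1=0.5176, r_2=1.5529, r_3=6.7293 — all match ✓
No second candidate reproduces the full scan.

(x, y, θ) = (2.5, 7.5, 195°)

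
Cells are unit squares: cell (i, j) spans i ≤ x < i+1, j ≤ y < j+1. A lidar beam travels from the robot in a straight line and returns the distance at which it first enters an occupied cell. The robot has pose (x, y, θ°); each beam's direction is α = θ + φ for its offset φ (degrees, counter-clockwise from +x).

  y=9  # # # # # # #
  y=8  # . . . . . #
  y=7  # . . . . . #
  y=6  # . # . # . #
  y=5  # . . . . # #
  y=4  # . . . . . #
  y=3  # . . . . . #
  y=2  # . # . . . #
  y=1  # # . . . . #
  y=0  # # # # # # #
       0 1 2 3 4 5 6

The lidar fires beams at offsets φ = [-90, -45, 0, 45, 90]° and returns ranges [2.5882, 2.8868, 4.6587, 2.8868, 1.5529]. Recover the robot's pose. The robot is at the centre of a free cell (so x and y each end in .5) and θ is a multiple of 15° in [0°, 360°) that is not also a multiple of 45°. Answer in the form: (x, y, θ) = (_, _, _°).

(x, y, θ) = (3.5, 5.5, 285°)

Enumerate (i+0.5, j+0.5, θ) over the 35 free cells and 16 admissible headings. For each, cast all 5 beams and compare to the given ranges.
  (3.5, 5.5, 120°): beam 1 = 1.0000 ≠ 2.5882 ✗
  (5.5, 4.5, 15°): beam 1 = 1.9319 ≠ 2.5882 ✗
  (3.5, 3.5, 75°): beam 3 = 2.5882 ≠ 4.6587 ✗
  (2.5, 5.5, 300°): beam 1 = 1.7321 ≠ 2.5882 ✗
  …
  (3.5, 5.5, 285°): r_1=2.5882, r_2=2.8868, r_3=4.6587, r_4=2.8868, r_5=1.5529 — all match ✓
No second candidate reproduces the full scan.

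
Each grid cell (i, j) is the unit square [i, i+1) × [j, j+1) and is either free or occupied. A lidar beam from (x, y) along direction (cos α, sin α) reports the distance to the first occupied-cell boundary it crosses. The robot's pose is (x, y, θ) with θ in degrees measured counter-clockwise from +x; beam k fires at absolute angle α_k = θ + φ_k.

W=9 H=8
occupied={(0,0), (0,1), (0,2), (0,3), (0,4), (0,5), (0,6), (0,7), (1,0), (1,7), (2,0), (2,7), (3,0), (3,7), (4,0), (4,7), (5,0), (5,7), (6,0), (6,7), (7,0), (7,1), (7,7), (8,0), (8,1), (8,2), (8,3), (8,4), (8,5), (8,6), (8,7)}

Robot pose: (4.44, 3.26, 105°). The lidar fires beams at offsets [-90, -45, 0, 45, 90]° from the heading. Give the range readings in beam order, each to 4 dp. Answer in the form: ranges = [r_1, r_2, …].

beam 1: φ=-90°, α=15°
  direction (0.9659, 0.2588); cell (4,3); t to first gridline: x 0.5798, y 2.8591 (then +1.0353 / +3.8637)
    (5,3) via x @ 0.5798
    (6,3) via x @ 1.6150
    (7,3) via x @ 2.6503
    (7,4) via y @ 2.8591
    (8,4) via x @ 3.6856  # hit
  → r_1 = 3.6856
beam 2: φ=-45°, α=60°
  direction (0.5000, 0.8660); cell (4,3); t to first gridline: x 1.1200, y 0.8545 (then +2.0000 / +1.1547)
    (4,4) via y @ 0.8545
    (5,4) via x @ 1.1200
    (5,5) via y @ 2.0092
    (6,5) via x @ 3.1200
    (6,6) via y @ 3.1639
    (6,7) via y @ 4.3186  # hit
  → r_2 = 4.3186
beam 3: φ=0°, α=105°
  direction (-0.2588, 0.9659); cell (4,3); t to first gridline: x 1.7000, y 0.7661 (then +3.8637 / +1.0353)
    (4,4) via y @ 0.7661
    (3,4) via x @ 1.7000
    (3,5) via y @ 1.8014
    (3,6) via y @ 2.8367
    (3,7) via y @ 3.8719  # hit
  → r_3 = 3.8719
beam 4: φ=45°, α=150°
  direction (-0.8660, 0.5000); cell (4,3); t to first gridline: x 0.5081, y 1.4800 (then +1.1547 / +2.0000)
    (3,3) via x @ 0.5081
    (3,4) via y @ 1.4800
    (2,4) via x @ 1.6628
    (1,4) via x @ 2.8175
    (1,5) via y @ 3.4800
    (0,5) via x @ 3.9722  # hit
  → r_4 = 3.9722
beam 5: φ=90°, α=195°
  direction (-0.9659, -0.2588); cell (4,3); t to first gridline: x 0.4555, y 1.0046 (then +1.0353 / +3.8637)
    (3,3) via x @ 0.4555
    (3,2) via y @ 1.0046
    (2,2) via x @ 1.4908
    (1,2) via x @ 2.5261
    (0,2) via x @ 3.5614  # hit
  → r_5 = 3.5614

ranges = [3.6856, 4.3186, 3.8719, 3.9722, 3.5614]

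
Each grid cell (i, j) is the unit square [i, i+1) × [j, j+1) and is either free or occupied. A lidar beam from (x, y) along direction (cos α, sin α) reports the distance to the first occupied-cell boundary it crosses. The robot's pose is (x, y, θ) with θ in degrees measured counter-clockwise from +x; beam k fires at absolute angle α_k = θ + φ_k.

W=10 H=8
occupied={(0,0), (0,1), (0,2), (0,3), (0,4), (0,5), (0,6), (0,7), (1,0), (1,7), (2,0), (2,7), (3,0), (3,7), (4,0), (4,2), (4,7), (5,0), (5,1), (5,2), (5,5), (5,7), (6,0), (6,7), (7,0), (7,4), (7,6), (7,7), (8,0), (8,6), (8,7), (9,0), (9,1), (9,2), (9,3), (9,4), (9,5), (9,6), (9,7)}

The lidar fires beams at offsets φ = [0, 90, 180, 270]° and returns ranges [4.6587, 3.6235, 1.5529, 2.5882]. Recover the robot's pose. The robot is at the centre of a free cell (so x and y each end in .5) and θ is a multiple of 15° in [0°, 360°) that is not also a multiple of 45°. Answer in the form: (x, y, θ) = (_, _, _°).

Enumerate (i+0.5, j+0.5, θ) over the 41 free cells and 16 admissible headings. For each, cast all 4 beams and compare to the given ranges.
  (5.5, 6.5, 255°): beam 1 = 0.5176 ≠ 4.6587 ✗
  (1.5, 2.5, 120°): beam 1 = 1.0000 ≠ 4.6587 ✗
  (3.5, 6.5, 285°): beam 1 = 3.6235 ≠ 4.6587 ✗
  …
  (2.5, 3.5, 15°): r_1=4.6587, r_2=3.6235, r_3=1.5529, r_4=2.5882 — all match ✓
Unique over the lattice → pose = (2.5, 3.5, 15°).

(x, y, θ) = (2.5, 3.5, 15°)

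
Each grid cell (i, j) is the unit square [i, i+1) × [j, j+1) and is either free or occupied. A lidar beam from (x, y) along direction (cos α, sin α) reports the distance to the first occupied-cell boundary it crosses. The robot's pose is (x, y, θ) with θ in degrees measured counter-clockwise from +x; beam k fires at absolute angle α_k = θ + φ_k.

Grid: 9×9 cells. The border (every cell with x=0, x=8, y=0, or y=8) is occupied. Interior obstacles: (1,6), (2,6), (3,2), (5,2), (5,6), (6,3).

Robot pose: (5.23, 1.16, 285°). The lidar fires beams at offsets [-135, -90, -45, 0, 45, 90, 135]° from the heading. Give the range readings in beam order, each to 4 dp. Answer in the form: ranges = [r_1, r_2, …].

ranges = [1.6800, 0.6182, 0.1848, 0.1656, 0.3200, 2.8677, 0.9699]

beam 1: φ=-135°, α=150°
  dir = (cos 150°, sin 150°) = (-0.8660, 0.5000); from cell (5,1)
  next x-line at t=0.2656, next y-line at t=1.6800; Δt_x=1.1547, Δt_y=2.0000
    x: enter (4,1) at t=0.2656
    x: enter (3,1) at t=1.4203
    y: enter (3,2) at t=1.6800 ← occupied
  → r_1 = 1.6800
beam 2: φ=-90°, α=195°
  dir = (cos 195°, sin 195°) = (-0.9659, -0.2588); from cell (5,1)
  next x-line at t=0.2381, next y-line at t=0.6182; Δt_x=1.0353, Δt_y=3.8637
    x: enter (4,1) at t=0.2381
    y: enter (4,0) at t=0.6182 ← occupied
  → r_2 = 0.6182
beam 3: φ=-45°, α=240°
  dir = (cos 240°, sin 240°) = (-0.5000, -0.8660); from cell (5,1)
  next x-line at t=0.4600, next y-line at t=0.1848; Δt_x=2.0000, Δt_y=1.1547
    y: enter (5,0) at t=0.1848 ← occupied
  → r_3 = 0.1848
beam 4: φ=0°, α=285°
  dir = (cos 285°, sin 285°) = (0.2588, -0.9659); from cell (5,1)
  next x-line at t=2.9751, next y-line at t=0.1656; Δt_x=3.8637, Δt_y=1.0353
    y: enter (5,0) at t=0.1656 ← occupied
  → r_4 = 0.1656
beam 5: φ=45°, α=330°
  dir = (cos 330°, sin 330°) = (0.8660, -0.5000); from cell (5,1)
  next x-line at t=0.8891, next y-line at t=0.3200; Δt_x=1.1547, Δt_y=2.0000
    y: enter (5,0) at t=0.3200 ← occupied
  → r_5 = 0.3200
beam 6: φ=90°, α=15°
  dir = (cos 15°, sin 15°) = (0.9659, 0.2588); from cell (5,1)
  next x-line at t=0.7972, next y-line at t=3.2455; Δt_x=1.0353, Δt_y=3.8637
    x: enter (6,1) at t=0.7972
    x: enter (7,1) at t=1.8324
    x: enter (8,1) at t=2.8677 ← occupied
  → r_6 = 2.8677
beam 7: φ=135°, α=60°
  dir = (cos 60°, sin 60°) = (0.5000, 0.8660); from cell (5,1)
  next x-line at t=1.5400, next y-line at t=0.9699; Δt_x=2.0000, Δt_y=1.1547
    y: enter (5,2) at t=0.9699 ← occupied
  → r_7 = 0.9699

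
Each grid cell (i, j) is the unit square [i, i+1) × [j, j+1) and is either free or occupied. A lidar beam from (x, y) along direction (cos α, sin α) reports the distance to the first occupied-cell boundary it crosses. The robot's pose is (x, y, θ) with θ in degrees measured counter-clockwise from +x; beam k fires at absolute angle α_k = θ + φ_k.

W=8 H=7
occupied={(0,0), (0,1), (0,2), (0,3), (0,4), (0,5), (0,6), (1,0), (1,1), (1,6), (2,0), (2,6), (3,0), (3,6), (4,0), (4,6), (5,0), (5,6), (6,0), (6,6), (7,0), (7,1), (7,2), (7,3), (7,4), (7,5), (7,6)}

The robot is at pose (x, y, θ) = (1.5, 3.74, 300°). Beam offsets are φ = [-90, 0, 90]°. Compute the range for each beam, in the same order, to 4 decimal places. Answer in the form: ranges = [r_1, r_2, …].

ranges = [0.5774, 3.1639, 4.5200]

beam 1: φ=-90°, α=210°
  direction (-0.8660, -0.5000); cell (1,3); t to first gridline: x 0.5774, y 1.4800 (then +1.1547 / +2.0000)
    (0,3) via x @ 0.5774  # hit
  → r_1 = 0.5774
beam 2: φ=0°, α=300°
  direction (0.5000, -0.8660); cell (1,3); t to first gridline: x 1.0000, y 0.8545 (then +2.0000 / +1.1547)
    (1,2) via y @ 0.8545
    (2,2) via x @ 1.0000
    (2,1) via y @ 2.0092
    (3,1) via x @ 3.0000
    (3,0) via y @ 3.1639  # hit
  → r_2 = 3.1639
beam 3: φ=90°, α=30°
  direction (0.8660, 0.5000); cell (1,3); t to first gridline: x 0.5774, y 0.5200 (then +1.1547 / +2.0000)
    (1,4) via y @ 0.5200
    (2,4) via x @ 0.5774
    (3,4) via x @ 1.7321
    (3,5) via y @ 2.5200
    (4,5) via x @ 2.8868
    (5,5) via x @ 4.0415
    (5,6) via y @ 4.5200  # hit
  → r_3 = 4.5200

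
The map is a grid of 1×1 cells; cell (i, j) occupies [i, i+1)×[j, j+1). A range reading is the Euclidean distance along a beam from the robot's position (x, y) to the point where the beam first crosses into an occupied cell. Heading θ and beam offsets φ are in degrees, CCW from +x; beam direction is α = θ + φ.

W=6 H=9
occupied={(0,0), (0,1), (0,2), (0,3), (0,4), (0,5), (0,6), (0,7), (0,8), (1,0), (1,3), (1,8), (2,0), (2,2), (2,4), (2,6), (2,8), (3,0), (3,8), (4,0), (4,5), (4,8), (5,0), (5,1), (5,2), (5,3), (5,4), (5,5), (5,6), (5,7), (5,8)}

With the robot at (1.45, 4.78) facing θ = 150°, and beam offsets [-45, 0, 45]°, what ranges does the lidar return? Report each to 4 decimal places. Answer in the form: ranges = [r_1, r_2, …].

beam 1: φ=-45°, α=105°
  d=(-0.2588,0.9659)  start (1,4)  tX=1.7387 tY=0.2278  stride 1/|dx|=3.8637 1/|dy|=1.0353
    cross y-line → (1,5), t=0.2278
    cross y-line → (1,6), t=1.2630
    cross x-line → (0,6), t=1.7387 (wall)
  → r_1 = 1.7387
beam 2: φ=0°, α=150°
  d=(-0.8660,0.5000)  start (1,4)  tX=0.5196 tY=0.4400  stride 1/|dx|=1.1547 1/|dy|=2.0000
    cross y-line → (1,5), t=0.4400
    cross x-line → (0,5), t=0.5196 (wall)
  → r_2 = 0.5196
beam 3: φ=45°, α=195°
  d=(-0.9659,-0.2588)  start (1,4)  tX=0.4659 tY=3.0137  stride 1/|dx|=1.0353 1/|dy|=3.8637
    cross x-line → (0,4), t=0.4659 (wall)
  → r_3 = 0.4659

ranges = [1.7387, 0.5196, 0.4659]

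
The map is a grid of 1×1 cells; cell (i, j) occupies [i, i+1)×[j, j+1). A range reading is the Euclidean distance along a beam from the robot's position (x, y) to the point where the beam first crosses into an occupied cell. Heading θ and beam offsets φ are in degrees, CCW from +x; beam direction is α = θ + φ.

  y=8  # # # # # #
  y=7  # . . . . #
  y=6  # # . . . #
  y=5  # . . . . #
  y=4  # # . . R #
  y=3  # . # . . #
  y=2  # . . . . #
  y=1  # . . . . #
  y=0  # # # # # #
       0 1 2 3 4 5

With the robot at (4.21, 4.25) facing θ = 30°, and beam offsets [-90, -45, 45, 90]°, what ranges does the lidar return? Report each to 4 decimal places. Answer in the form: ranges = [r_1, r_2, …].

beam 1: φ=-90°, α=300°
  direction (0.5000, -0.8660); cell (4,4); t to first gridline: x 1.5800, y 0.2887 (then +2.0000 / +1.1547)
    (4,3) via y @ 0.2887
    (4,2) via y @ 1.4434
    (5,2) via x @ 1.5800  # hit
  → r_1 = 1.5800
beam 2: φ=-45°, α=345°
  direction (0.9659, -0.2588); cell (4,4); t to first gridline: x 0.8179, y 0.9659 (then +1.0353 / +3.8637)
    (5,4) via x @ 0.8179  # hit
  → r_2 = 0.8179
beam 3: φ=45°, α=75°
  direction (0.2588, 0.9659); cell (4,4); t to first gridline: x 3.0523, y 0.7765 (then +3.8637 / +1.0353)
    (4,5) via y @ 0.7765
    (4,6) via y @ 1.8117
    (4,7) via y @ 2.8470
    (5,7) via x @ 3.0523  # hit
  → r_3 = 3.0523
beam 4: φ=90°, α=120°
  direction (-0.5000, 0.8660); cell (4,4); t to first gridline: x 0.4200, y 0.8660 (then +2.0000 / +1.1547)
    (3,4) via x @ 0.4200
    (3,5) via y @ 0.8660
    (3,6) via y @ 2.0207
    (2,6) via x @ 2.4200
    (2,7) via y @ 3.1754
    (2,8) via y @ 4.3301  # hit
  → r_4 = 4.3301

ranges = [1.5800, 0.8179, 3.0523, 4.3301]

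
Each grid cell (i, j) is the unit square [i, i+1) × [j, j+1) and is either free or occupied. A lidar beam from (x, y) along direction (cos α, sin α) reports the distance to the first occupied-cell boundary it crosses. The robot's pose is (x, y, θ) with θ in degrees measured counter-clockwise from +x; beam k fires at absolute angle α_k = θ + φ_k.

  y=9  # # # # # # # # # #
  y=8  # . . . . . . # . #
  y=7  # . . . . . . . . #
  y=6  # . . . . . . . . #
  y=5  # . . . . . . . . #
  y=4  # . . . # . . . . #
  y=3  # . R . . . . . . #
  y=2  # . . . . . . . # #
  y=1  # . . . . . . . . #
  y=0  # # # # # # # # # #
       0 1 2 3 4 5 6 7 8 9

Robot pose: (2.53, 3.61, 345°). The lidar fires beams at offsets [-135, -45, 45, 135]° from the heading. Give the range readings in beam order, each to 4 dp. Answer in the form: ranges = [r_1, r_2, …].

ranges = [1.7667, 3.0138, 1.6974, 3.0600]

beam 1: φ=-135°, α=210°
  dir = (cos 210°, sin 210°) = (-0.8660, -0.5000); from cell (2,3)
  next x-line at t=0.6120, next y-line at t=1.2200; Δt_x=1.1547, Δt_y=2.0000
    x: enter (1,3) at t=0.6120
    y: enter (1,2) at t=1.2200
    x: enter (0,2) at t=1.7667 ← occupied
  → r_1 = 1.7667
beam 2: φ=-45°, α=300°
  dir = (cos 300°, sin 300°) = (0.5000, -0.8660); from cell (2,3)
  next x-line at t=0.9400, next y-line at t=0.7044; Δt_x=2.0000, Δt_y=1.1547
    y: enter (2,2) at t=0.7044
    x: enter (3,2) at t=0.9400
    y: enter (3,1) at t=1.8591
    x: enter (4,1) at t=2.9400
    y: enter (4,0) at t=3.0138 ← occupied
  → r_2 = 3.0138
beam 3: φ=45°, α=30°
  dir = (cos 30°, sin 30°) = (0.8660, 0.5000); from cell (2,3)
  next x-line at t=0.5427, next y-line at t=0.7800; Δt_x=1.1547, Δt_y=2.0000
    x: enter (3,3) at t=0.5427
    y: enter (3,4) at t=0.7800
    x: enter (4,4) at t=1.6974 ← occupied
  → r_3 = 1.6974
beam 4: φ=135°, α=120°
  dir = (cos 120°, sin 120°) = (-0.5000, 0.8660); from cell (2,3)
  next x-line at t=1.0600, next y-line at t=0.4503; Δt_x=2.0000, Δt_y=1.1547
    y: enter (2,4) at t=0.4503
    x: enter (1,4) at t=1.0600
    y: enter (1,5) at t=1.6050
    y: enter (1,6) at t=2.7597
    x: enter (0,6) at t=3.0600 ← occupied
  → r_4 = 3.0600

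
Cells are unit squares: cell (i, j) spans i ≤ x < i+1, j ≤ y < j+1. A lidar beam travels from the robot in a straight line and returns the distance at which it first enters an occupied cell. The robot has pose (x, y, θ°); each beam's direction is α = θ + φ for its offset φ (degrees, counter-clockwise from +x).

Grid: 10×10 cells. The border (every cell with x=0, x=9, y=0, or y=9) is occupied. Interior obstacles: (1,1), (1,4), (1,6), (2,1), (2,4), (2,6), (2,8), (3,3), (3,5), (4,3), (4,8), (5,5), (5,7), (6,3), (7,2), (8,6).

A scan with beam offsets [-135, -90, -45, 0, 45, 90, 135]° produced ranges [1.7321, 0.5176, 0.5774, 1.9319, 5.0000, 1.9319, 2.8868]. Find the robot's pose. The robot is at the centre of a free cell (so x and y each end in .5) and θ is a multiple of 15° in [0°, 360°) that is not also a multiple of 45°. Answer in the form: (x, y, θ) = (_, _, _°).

Enumerate (i+0.5, j+0.5, θ) over the 48 free cells and 16 admissible headings. For each, cast all 7 beams and compare to the given ranges.
  (1.5, 8.5, 330°): beam 1 = 0.5176 ≠ 1.7321 ✗
  (3.5, 2.5, 105°): beam 1 = 3.0000 ≠ 1.7321 ✗
  (1.5, 7.5, 150°): beam 1 = 2.5882 ≠ 1.7321 ✗
  …
  (6.5, 7.5, 255°): r_1=1.7321, r_2=0.5176, r_3=0.5774, r_4=1.9319, r_5=5.0000, r_6=1.9319, r_7=2.8868 — all match ✓
No second candidate reproduces the full scan.

(x, y, θ) = (6.5, 7.5, 255°)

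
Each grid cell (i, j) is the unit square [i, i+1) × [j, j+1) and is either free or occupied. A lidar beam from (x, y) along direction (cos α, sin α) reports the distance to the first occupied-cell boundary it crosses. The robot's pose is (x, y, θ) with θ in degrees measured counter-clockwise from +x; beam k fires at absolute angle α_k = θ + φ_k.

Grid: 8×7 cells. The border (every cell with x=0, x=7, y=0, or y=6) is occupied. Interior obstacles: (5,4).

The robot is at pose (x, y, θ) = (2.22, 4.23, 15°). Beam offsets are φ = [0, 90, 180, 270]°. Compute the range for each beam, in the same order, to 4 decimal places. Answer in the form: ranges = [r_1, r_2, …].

ranges = [2.8781, 1.8324, 1.2630, 3.3439]

beam 1: φ=0°, α=15°
  cosα=0.9659 sinα=0.2588 | (2,4) | tMaxX 0.8075 tMaxY 2.9751 | tΔX 1.0353 tΔY 3.8637
    t=0.8075 [x] (3,4)
    t=1.8428 [x] (4,4)
    t=2.8781 [x] (5,4) — stop
  → r_1 = 2.8781
beam 2: φ=90°, α=105°
  cosα=-0.2588 sinα=0.9659 | (2,4) | tMaxX 0.8500 tMaxY 0.7972 | tΔX 3.8637 tΔY 1.0353
    t=0.7972 [y] (2,5)
    t=0.8500 [x] (1,5)
    t=1.8324 [y] (1,6) — stop
  → r_2 = 1.8324
beam 3: φ=180°, α=195°
  cosα=-0.9659 sinα=-0.2588 | (2,4) | tMaxX 0.2278 tMaxY 0.8887 | tΔX 1.0353 tΔY 3.8637
    t=0.2278 [x] (1,4)
    t=0.8887 [y] (1,3)
    t=1.2630 [x] (0,3) — stop
  → r_3 = 1.2630
beam 4: φ=270°, α=285°
  cosα=0.2588 sinα=-0.9659 | (2,4) | tMaxX 3.0137 tMaxY 0.2381 | tΔX 3.8637 tΔY 1.0353
    t=0.2381 [y] (2,3)
    t=1.2734 [y] (2,2)
    t=2.3087 [y] (2,1)
    t=3.0137 [x] (3,1)
    t=3.3439 [y] (3,0) — stop
  → r_4 = 3.3439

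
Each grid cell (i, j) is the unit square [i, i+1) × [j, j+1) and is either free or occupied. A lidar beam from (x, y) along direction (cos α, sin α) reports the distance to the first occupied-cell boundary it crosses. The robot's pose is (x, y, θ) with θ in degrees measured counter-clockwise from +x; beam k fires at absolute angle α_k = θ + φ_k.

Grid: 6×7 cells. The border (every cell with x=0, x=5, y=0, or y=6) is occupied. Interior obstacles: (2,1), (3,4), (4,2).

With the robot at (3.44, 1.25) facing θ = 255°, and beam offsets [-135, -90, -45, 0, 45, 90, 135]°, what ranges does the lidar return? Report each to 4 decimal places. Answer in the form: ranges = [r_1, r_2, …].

beam 1: φ=-135°, α=120°
  cosα=-0.5000 sinα=0.8660 | (3,1) | tMaxX 0.8800 tMaxY 0.8660 | tΔX 2.0000 tΔY 1.1547
    t=0.8660 [y] (3,2)
    t=0.8800 [x] (2,2)
    t=2.0207 [y] (2,3)
    t=2.8800 [x] (1,3)
    t=3.1754 [y] (1,4)
    t=4.3301 [y] (1,5)
    t=4.8800 [x] (0,5) — stop
  → r_1 = 4.8800
beam 2: φ=-90°, α=165°
  cosα=-0.9659 sinα=0.2588 | (3,1) | tMaxX 0.4555 tMaxY 2.8978 | tΔX 1.0353 tΔY 3.8637
    t=0.4555 [x] (2,1) — stop
  → r_2 = 0.4555
beam 3: φ=-45°, α=210°
  cosα=-0.8660 sinα=-0.5000 | (3,1) | tMaxX 0.5081 tMaxY 0.5000 | tΔX 1.1547 tΔY 2.0000
    t=0.5000 [y] (3,0) — stop
  → r_3 = 0.5000
beam 4: φ=0°, α=255°
  cosα=-0.2588 sinα=-0.9659 | (3,1) | tMaxX 1.7000 tMaxY 0.2588 | tΔX 3.8637 tΔY 1.0353
    t=0.2588 [y] (3,0) — stop
  → r_4 = 0.2588
beam 5: φ=45°, α=300°
  cosα=0.5000 sinα=-0.8660 | (3,1) | tMaxX 1.1200 tMaxY 0.2887 | tΔX 2.0000 tΔY 1.1547
    t=0.2887 [y] (3,0) — stop
  → r_5 = 0.2887
beam 6: φ=90°, α=345°
  cosα=0.9659 sinα=-0.2588 | (3,1) | tMaxX 0.5798 tMaxY 0.9659 | tΔX 1.0353 tΔY 3.8637
    t=0.5798 [x] (4,1)
    t=0.9659 [y] (4,0) — stop
  → r_6 = 0.9659
beam 7: φ=135°, α=30°
  cosα=0.8660 sinα=0.5000 | (3,1) | tMaxX 0.6466 tMaxY 1.5000 | tΔX 1.1547 tΔY 2.0000
    t=0.6466 [x] (4,1)
    t=1.5000 [y] (4,2) — stop
  → r_7 = 1.5000

ranges = [4.8800, 0.4555, 0.5000, 0.2588, 0.2887, 0.9659, 1.5000]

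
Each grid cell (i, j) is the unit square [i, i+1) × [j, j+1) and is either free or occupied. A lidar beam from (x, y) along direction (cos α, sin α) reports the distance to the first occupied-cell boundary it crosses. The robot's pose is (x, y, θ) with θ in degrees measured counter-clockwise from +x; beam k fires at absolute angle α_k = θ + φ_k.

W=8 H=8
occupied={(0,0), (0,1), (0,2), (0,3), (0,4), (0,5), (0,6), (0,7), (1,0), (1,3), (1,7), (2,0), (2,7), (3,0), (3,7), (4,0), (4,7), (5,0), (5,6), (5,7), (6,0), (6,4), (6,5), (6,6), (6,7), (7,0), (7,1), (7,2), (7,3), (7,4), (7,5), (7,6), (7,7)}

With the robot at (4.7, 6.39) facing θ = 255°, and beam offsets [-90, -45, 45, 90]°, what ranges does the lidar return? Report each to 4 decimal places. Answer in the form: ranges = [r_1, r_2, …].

beam 1: φ=-90°, α=165°
  d=(-0.9659,0.2588)  start (4,6)  tX=0.7247 tY=2.3569  stride 1/|dx|=1.0353 1/|dy|=3.8637
    cross x-line → (3,6), t=0.7247
    cross x-line → (2,6), t=1.7600
    cross y-line → (2,7), t=2.3569 (wall)
  → r_1 = 2.3569
beam 2: φ=-45°, α=210°
  d=(-0.8660,-0.5000)  start (4,6)  tX=0.8083 tY=0.7800  stride 1/|dx|=1.1547 1/|dy|=2.0000
    cross y-line → (4,5), t=0.7800
    cross x-line → (3,5), t=0.8083
    cross x-line → (2,5), t=1.9630
    cross y-line → (2,4), t=2.7800
    cross x-line → (1,4), t=3.1177
    cross x-line → (0,4), t=4.2724 (wall)
  → r_2 = 4.2724
beam 3: φ=45°, α=300°
  d=(0.5000,-0.8660)  start (4,6)  tX=0.6000 tY=0.4503  stride 1/|dx|=2.0000 1/|dy|=1.1547
    cross y-line → (4,5), t=0.4503
    cross x-line → (5,5), t=0.6000
    cross y-line → (5,4), t=1.6050
    cross x-line → (6,4), t=2.6000 (wall)
  → r_3 = 2.6000
beam 4: φ=90°, α=345°
  d=(0.9659,-0.2588)  start (4,6)  tX=0.3106 tY=1.5068  stride 1/|dx|=1.0353 1/|dy|=3.8637
    cross x-line → (5,6), t=0.3106 (wall)
  → r_4 = 0.3106

ranges = [2.3569, 4.2724, 2.6000, 0.3106]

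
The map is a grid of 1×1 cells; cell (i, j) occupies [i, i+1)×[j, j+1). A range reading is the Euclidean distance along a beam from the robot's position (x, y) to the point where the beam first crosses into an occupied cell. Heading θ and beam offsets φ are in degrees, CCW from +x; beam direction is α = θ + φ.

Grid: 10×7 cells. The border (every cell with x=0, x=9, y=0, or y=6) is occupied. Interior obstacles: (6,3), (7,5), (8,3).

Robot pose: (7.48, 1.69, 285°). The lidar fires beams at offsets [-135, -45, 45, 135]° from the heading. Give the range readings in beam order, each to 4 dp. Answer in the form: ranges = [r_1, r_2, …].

beam 1: φ=-135°, α=150°
  direction (-0.8660, 0.5000); cell (7,1); t to first gridline: x 0.5543, y 0.6200 (then +1.1547 / +2.0000)
    (6,1) via x @ 0.5543
    (6,2) via y @ 0.6200
    (5,2) via x @ 1.7090
    (5,3) via y @ 2.6200
    (4,3) via x @ 2.8637
    (3,3) via x @ 4.0184
    (3,4) via y @ 4.6200
    (2,4) via x @ 5.1731
    (1,4) via x @ 6.3278
    (1,5) via y @ 6.6200
    (0,5) via x @ 7.4825  # hit
  → r_1 = 7.4825
beam 2: φ=-45°, α=240°
  direction (-0.5000, -0.8660); cell (7,1); t to first gridline: x 0.9600, y 0.7967 (then +2.0000 / +1.1547)
    (7,0) via y @ 0.7967  # hit
  → r_2 = 0.7967
beam 3: φ=45°, α=330°
  direction (0.8660, -0.5000); cell (7,1); t to first gridline: x 0.6004, y 1.3800 (then +1.1547 / +2.0000)
    (8,1) via x @ 0.6004
    (8,0) via y @ 1.3800  # hit
  → r_3 = 1.3800
beam 4: φ=135°, α=60°
  direction (0.5000, 0.8660); cell (7,1); t to first gridline: x 1.0400, y 0.3580 (then +2.0000 / +1.1547)
    (7,2) via y @ 0.3580
    (8,2) via x @ 1.0400
    (8,3) via y @ 1.5127  # hit
  → r_4 = 1.5127

ranges = [7.4825, 0.7967, 1.3800, 1.5127]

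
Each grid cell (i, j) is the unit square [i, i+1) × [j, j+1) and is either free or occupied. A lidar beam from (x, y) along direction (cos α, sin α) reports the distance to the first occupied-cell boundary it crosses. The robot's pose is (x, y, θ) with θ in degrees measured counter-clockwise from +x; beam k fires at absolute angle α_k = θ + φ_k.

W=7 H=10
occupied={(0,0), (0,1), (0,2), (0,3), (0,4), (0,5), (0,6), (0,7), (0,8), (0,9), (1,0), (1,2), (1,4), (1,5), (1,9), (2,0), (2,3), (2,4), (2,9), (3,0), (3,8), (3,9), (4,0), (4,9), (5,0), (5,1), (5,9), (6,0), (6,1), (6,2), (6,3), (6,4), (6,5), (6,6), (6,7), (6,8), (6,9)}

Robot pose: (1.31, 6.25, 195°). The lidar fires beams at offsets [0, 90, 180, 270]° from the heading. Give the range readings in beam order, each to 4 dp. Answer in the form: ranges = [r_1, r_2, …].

ranges = [0.3209, 0.2588, 4.8554, 1.1977]

beam 1: φ=0°, α=195°
  cosα=-0.9659 sinα=-0.2588 | (1,6) | tMaxX 0.3209 tMaxY 0.9659 | tΔX 1.0353 tΔY 3.8637
    t=0.3209 [x] (0,6) — stop
  → r_1 = 0.3209
beam 2: φ=90°, α=285°
  cosα=0.2588 sinα=-0.9659 | (1,6) | tMaxX 2.6660 tMaxY 0.2588 | tΔX 3.8637 tΔY 1.0353
    t=0.2588 [y] (1,5) — stop
  → r_2 = 0.2588
beam 3: φ=180°, α=15°
  cosα=0.9659 sinα=0.2588 | (1,6) | tMaxX 0.7143 tMaxY 2.8978 | tΔX 1.0353 tΔY 3.8637
    t=0.7143 [x] (2,6)
    t=1.7496 [x] (3,6)
    t=2.7849 [x] (4,6)
    t=2.8978 [y] (4,7)
    t=3.8202 [x] (5,7)
    t=4.8554 [x] (6,7) — stop
  → r_3 = 4.8554
beam 4: φ=270°, α=105°
  cosα=-0.2588 sinα=0.9659 | (1,6) | tMaxX 1.1977 tMaxY 0.7765 | tΔX 3.8637 tΔY 1.0353
    t=0.7765 [y] (1,7)
    t=1.1977 [x] (0,7) — stop
  → r_4 = 1.1977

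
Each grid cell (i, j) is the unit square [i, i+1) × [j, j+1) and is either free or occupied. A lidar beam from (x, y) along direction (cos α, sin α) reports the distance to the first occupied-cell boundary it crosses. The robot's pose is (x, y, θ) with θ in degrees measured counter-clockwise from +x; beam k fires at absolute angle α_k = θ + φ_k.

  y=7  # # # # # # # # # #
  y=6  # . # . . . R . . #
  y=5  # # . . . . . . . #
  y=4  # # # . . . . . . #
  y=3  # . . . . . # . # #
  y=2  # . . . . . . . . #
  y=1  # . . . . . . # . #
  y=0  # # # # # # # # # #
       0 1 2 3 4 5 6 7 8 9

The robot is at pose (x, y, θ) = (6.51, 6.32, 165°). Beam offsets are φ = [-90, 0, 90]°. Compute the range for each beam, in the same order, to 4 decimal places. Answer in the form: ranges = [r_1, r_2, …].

beam 1: φ=-90°, α=75°
  direction (0.2588, 0.9659); cell (6,6); t to first gridline: x 1.8932, y 0.7040 (then +3.8637 / +1.0353)
    (6,7) via y @ 0.7040  # hit
  → r_1 = 0.7040
beam 2: φ=0°, α=165°
  direction (-0.9659, 0.2588); cell (6,6); t to first gridline: x 0.5280, y 2.6273 (then +1.0353 / +3.8637)
    (5,6) via x @ 0.5280
    (4,6) via x @ 1.5633
    (3,6) via x @ 2.5985
    (3,7) via y @ 2.6273  # hit
  → r_2 = 2.6273
beam 3: φ=90°, α=255°
  direction (-0.2588, -0.9659); cell (6,6); t to first gridline: x 1.9705, y 0.3313 (then +3.8637 / +1.0353)
    (6,5) via y @ 0.3313
    (6,4) via y @ 1.3666
    (5,4) via x @ 1.9705
    (5,3) via y @ 2.4018
    (5,2) via y @ 3.4371
    (5,1) via y @ 4.4724
    (5,0) via y @ 5.5077  # hit
  → r_3 = 5.5077

ranges = [0.7040, 2.6273, 5.5077]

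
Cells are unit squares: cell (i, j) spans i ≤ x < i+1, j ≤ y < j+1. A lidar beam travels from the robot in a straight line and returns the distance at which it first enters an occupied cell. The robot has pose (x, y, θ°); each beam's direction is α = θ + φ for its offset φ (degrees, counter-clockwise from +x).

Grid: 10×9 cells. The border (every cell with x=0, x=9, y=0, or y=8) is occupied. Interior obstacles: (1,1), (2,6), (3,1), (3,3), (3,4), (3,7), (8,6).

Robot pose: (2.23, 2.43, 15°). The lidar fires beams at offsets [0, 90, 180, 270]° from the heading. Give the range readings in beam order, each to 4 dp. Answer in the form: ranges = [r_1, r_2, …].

beam 1: φ=0°, α=15°
  direction (0.9659, 0.2588); cell (2,2); t to first gridline: x 0.7972, y 2.2023 (then +1.0353 / +3.8637)
    (3,2) via x @ 0.7972
    (4,2) via x @ 1.8324
    (4,3) via y @ 2.2023
    (5,3) via x @ 2.8677
    (6,3) via x @ 3.9030
    (7,3) via x @ 4.9383
    (8,3) via x @ 5.9735
    (8,4) via y @ 6.0660
    (9,4) via x @ 7.0088  # hit
  → r_1 = 7.0088
beam 2: φ=90°, α=105°
  direction (-0.2588, 0.9659); cell (2,2); t to first gridline: x 0.8887, y 0.5901 (then +3.8637 / +1.0353)
    (2,3) via y @ 0.5901
    (1,3) via x @ 0.8887
    (1,4) via y @ 1.6254
    (1,5) via y @ 2.6607
    (1,6) via y @ 3.6959
    (1,7) via y @ 4.7312
    (0,7) via x @ 4.7524  # hit
  → r_2 = 4.7524
beam 3: φ=180°, α=195°
  direction (-0.9659, -0.2588); cell (2,2); t to first gridline: x 0.2381, y 1.6614 (then +1.0353 / +3.8637)
    (1,2) via x @ 0.2381
    (0,2) via x @ 1.2734  # hit
  → r_3 = 1.2734
beam 4: φ=270°, α=285°
  direction (0.2588, -0.9659); cell (2,2); t to first gridline: x 2.9751, y 0.4452 (then +3.8637 / +1.0353)
    (2,1) via y @ 0.4452
    (2,0) via y @ 1.4804  # hit
  → r_4 = 1.4804

ranges = [7.0088, 4.7524, 1.2734, 1.4804]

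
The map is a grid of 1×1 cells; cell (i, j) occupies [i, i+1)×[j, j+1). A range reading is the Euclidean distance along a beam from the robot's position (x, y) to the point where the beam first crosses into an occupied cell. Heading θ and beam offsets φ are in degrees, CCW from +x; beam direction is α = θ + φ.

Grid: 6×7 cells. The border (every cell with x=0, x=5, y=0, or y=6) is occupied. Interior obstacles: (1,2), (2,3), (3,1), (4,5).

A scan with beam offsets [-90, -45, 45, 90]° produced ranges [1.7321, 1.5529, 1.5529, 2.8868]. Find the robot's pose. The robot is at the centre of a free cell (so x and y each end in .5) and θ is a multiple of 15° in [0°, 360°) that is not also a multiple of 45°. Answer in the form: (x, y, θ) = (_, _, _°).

Candidates: 16 free-cell centres × 16 headings = 256 poses. Raycast each; keep the one whose scan matches to 4 dp.
  (4.5, 3.5, 105°): beam 1 = 0.5176 ≠ 1.7321 ✗
  (1.5, 1.5, 60°): beam 1 = 1.0000 ≠ 1.7321 ✗
  (1.5, 5.5, 60°): beam 1 = 4.0415 ≠ 1.7321 ✗
  (4.5, 1.5, 345°): beam 1 = 0.5176 ≠ 1.7321 ✗
  …
  (3.5, 4.5, 60°): r_1=1.7321, r_2=1.5529, r_3=1.5529, r_4=2.8868 — all match ✓
No second candidate reproduces the full scan.

(x, y, θ) = (3.5, 4.5, 60°)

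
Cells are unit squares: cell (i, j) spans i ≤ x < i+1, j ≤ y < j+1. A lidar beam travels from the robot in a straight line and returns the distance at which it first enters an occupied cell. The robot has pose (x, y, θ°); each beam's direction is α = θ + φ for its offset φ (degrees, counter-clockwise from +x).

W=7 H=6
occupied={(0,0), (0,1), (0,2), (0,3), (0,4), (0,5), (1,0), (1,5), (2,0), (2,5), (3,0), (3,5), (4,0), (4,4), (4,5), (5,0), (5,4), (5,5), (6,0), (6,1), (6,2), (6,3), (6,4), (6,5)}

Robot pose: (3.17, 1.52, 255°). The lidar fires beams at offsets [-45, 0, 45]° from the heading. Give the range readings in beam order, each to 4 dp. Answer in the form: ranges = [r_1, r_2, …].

ranges = [1.0400, 0.5383, 0.6004]

beam 1: φ=-45°, α=210°
  direction (-0.8660, -0.5000); cell (3,1); t to first gridline: x 0.1963, y 1.0400 (then +1.1547 / +2.0000)
    (2,1) via x @ 0.1963
    (2,0) via y @ 1.0400  # hit
  → r_1 = 1.0400
beam 2: φ=0°, α=255°
  direction (-0.2588, -0.9659); cell (3,1); t to first gridline: x 0.6568, y 0.5383 (then +3.8637 / +1.0353)
    (3,0) via y @ 0.5383  # hit
  → r_2 = 0.5383
beam 3: φ=45°, α=300°
  direction (0.5000, -0.8660); cell (3,1); t to first gridline: x 1.6600, y 0.6004 (then +2.0000 / +1.1547)
    (3,0) via y @ 0.6004  # hit
  → r_3 = 0.6004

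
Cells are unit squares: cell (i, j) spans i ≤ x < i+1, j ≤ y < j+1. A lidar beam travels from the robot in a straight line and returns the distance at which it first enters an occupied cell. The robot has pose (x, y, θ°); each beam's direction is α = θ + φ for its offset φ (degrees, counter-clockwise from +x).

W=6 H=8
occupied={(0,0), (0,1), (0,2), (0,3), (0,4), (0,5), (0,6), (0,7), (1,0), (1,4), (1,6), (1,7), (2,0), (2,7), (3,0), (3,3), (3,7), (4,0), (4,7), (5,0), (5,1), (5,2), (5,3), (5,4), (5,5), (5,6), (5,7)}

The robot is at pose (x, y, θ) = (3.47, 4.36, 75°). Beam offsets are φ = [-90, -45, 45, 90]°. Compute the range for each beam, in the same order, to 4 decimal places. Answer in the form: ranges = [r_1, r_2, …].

beam 1: φ=-90°, α=345°
  dir = (cos 345°, sin 345°) = (0.9659, -0.2588); from cell (3,4)
  next x-line at t=0.5487, next y-line at t=1.3909; Δt_x=1.0353, Δt_y=3.8637
    x: enter (4,4) at t=0.5487
    y: enter (4,3) at t=1.3909
    x: enter (5,3) at t=1.5840 ← occupied
  → r_1 = 1.5840
beam 2: φ=-45°, α=30°
  dir = (cos 30°, sin 30°) = (0.8660, 0.5000); from cell (3,4)
  next x-line at t=0.6120, next y-line at t=1.2800; Δt_x=1.1547, Δt_y=2.0000
    x: enter (4,4) at t=0.6120
    y: enter (4,5) at t=1.2800
    x: enter (5,5) at t=1.7667 ← occupied
  → r_2 = 1.7667
beam 3: φ=45°, α=120°
  dir = (cos 120°, sin 120°) = (-0.5000, 0.8660); from cell (3,4)
  next x-line at t=0.9400, next y-line at t=0.7390; Δt_x=2.0000, Δt_y=1.1547
    y: enter (3,5) at t=0.7390
    x: enter (2,5) at t=0.9400
    y: enter (2,6) at t=1.8937
    x: enter (1,6) at t=2.9400 ← occupied
  → r_3 = 2.9400
beam 4: φ=90°, α=165°
  dir = (cos 165°, sin 165°) = (-0.9659, 0.2588); from cell (3,4)
  next x-line at t=0.4866, next y-line at t=2.4728; Δt_x=1.0353, Δt_y=3.8637
    x: enter (2,4) at t=0.4866
    x: enter (1,4) at t=1.5219 ← occupied
  → r_4 = 1.5219

ranges = [1.5840, 1.7667, 2.9400, 1.5219]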